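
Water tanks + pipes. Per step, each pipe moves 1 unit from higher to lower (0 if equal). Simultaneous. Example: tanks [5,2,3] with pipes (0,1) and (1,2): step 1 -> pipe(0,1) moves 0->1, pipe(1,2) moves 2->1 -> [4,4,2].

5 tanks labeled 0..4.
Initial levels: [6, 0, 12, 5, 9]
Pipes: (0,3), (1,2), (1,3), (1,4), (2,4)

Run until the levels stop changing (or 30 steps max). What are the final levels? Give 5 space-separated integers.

Answer: 7 8 6 5 6

Derivation:
Step 1: flows [0->3,2->1,3->1,4->1,2->4] -> levels [5 3 10 5 9]
Step 2: flows [0=3,2->1,3->1,4->1,2->4] -> levels [5 6 8 4 9]
Step 3: flows [0->3,2->1,1->3,4->1,4->2] -> levels [4 7 8 6 7]
Step 4: flows [3->0,2->1,1->3,1=4,2->4] -> levels [5 7 6 6 8]
Step 5: flows [3->0,1->2,1->3,4->1,4->2] -> levels [6 6 8 6 6]
Step 6: flows [0=3,2->1,1=3,1=4,2->4] -> levels [6 7 6 6 7]
Step 7: flows [0=3,1->2,1->3,1=4,4->2] -> levels [6 5 8 7 6]
Step 8: flows [3->0,2->1,3->1,4->1,2->4] -> levels [7 8 6 5 6]
Step 9: flows [0->3,1->2,1->3,1->4,2=4] -> levels [6 5 7 7 7]
Step 10: flows [3->0,2->1,3->1,4->1,2=4] -> levels [7 8 6 5 6]
  -> period-2 cycle: step 10 state = step 8 state; never stabilizes
  -> state at step 30: (30-8) mod 2 = 0, same as step 8 -> [7 8 6 5 6]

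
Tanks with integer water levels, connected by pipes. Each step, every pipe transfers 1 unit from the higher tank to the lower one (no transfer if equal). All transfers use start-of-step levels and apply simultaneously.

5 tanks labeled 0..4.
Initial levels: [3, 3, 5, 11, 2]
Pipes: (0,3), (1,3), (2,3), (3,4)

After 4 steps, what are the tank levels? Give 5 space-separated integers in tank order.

Answer: 5 5 7 3 4

Derivation:
Step 1: flows [3->0,3->1,3->2,3->4] -> levels [4 4 6 7 3]
Step 2: flows [3->0,3->1,3->2,3->4] -> levels [5 5 7 3 4]
Step 3: flows [0->3,1->3,2->3,4->3] -> levels [4 4 6 7 3]
  -> period-2 cycle: step 3 state = step 1 state
  -> state at step 4: (4-1) mod 2 = 1, same as step 2 -> [5 5 7 3 4]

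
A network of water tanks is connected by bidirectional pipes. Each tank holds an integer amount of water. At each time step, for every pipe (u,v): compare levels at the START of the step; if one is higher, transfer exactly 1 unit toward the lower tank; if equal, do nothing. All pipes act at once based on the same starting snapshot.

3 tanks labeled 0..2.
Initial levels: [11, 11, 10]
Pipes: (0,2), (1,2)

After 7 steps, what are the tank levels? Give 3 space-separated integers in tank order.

Answer: 10 10 12

Derivation:
Step 1: flows [0->2,1->2] -> levels [10 10 12]
Step 2: flows [2->0,2->1] -> levels [11 11 10]
  -> period-2 cycle: step 2 state = step 0 state
  -> state at step 7: (7-0) mod 2 = 1, same as step 1 -> [10 10 12]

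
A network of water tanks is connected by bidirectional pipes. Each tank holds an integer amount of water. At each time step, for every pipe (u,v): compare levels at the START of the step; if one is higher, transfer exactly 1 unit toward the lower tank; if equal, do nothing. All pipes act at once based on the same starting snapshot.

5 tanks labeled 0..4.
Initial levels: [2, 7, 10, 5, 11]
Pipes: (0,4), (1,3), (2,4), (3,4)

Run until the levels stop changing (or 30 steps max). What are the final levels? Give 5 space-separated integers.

Answer: 7 7 7 7 7

Derivation:
Step 1: flows [4->0,1->3,4->2,4->3] -> levels [3 6 11 7 8]
Step 2: flows [4->0,3->1,2->4,4->3] -> levels [4 7 10 7 7]
Step 3: flows [4->0,1=3,2->4,3=4] -> levels [5 7 9 7 7]
Step 4: flows [4->0,1=3,2->4,3=4] -> levels [6 7 8 7 7]
Step 5: flows [4->0,1=3,2->4,3=4] -> levels [7 7 7 7 7]
Step 6: flows [0=4,1=3,2=4,3=4] -> levels [7 7 7 7 7]
  -> stable (no change)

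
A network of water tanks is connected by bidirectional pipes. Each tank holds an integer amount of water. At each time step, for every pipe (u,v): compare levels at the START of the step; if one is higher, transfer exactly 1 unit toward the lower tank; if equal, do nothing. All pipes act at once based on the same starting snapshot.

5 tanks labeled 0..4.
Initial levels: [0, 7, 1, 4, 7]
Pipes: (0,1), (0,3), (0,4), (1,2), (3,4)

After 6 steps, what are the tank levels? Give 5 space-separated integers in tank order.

Step 1: flows [1->0,3->0,4->0,1->2,4->3] -> levels [3 5 2 4 5]
Step 2: flows [1->0,3->0,4->0,1->2,4->3] -> levels [6 3 3 4 3]
Step 3: flows [0->1,0->3,0->4,1=2,3->4] -> levels [3 4 3 4 5]
Step 4: flows [1->0,3->0,4->0,1->2,4->3] -> levels [6 2 4 4 3]
Step 5: flows [0->1,0->3,0->4,2->1,3->4] -> levels [3 4 3 4 5]
  -> period-2 cycle: step 5 state = step 3 state
  -> state at step 6: (6-3) mod 2 = 1, same as step 4 -> [6 2 4 4 3]

Answer: 6 2 4 4 3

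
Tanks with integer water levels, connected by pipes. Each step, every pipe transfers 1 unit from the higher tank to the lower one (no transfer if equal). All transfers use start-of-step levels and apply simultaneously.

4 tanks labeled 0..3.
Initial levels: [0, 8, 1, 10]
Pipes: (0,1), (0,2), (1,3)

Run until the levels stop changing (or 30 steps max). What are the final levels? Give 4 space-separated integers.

Answer: 6 4 4 5

Derivation:
Step 1: flows [1->0,2->0,3->1] -> levels [2 8 0 9]
Step 2: flows [1->0,0->2,3->1] -> levels [2 8 1 8]
Step 3: flows [1->0,0->2,1=3] -> levels [2 7 2 8]
Step 4: flows [1->0,0=2,3->1] -> levels [3 7 2 7]
Step 5: flows [1->0,0->2,1=3] -> levels [3 6 3 7]
Step 6: flows [1->0,0=2,3->1] -> levels [4 6 3 6]
Step 7: flows [1->0,0->2,1=3] -> levels [4 5 4 6]
Step 8: flows [1->0,0=2,3->1] -> levels [5 5 4 5]
Step 9: flows [0=1,0->2,1=3] -> levels [4 5 5 5]
Step 10: flows [1->0,2->0,1=3] -> levels [6 4 4 5]
Step 11: flows [0->1,0->2,3->1] -> levels [4 6 5 4]
Step 12: flows [1->0,2->0,1->3] -> levels [6 4 4 5]
  -> period-2 cycle: step 12 state = step 10 state; never stabilizes
  -> state at step 30: (30-10) mod 2 = 0, same as step 10 -> [6 4 4 5]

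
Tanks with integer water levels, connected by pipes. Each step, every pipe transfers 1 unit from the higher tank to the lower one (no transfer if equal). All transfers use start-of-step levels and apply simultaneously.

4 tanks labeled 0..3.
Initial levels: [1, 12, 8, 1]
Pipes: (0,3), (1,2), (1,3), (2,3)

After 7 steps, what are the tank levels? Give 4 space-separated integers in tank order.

Answer: 6 6 6 4

Derivation:
Step 1: flows [0=3,1->2,1->3,2->3] -> levels [1 10 8 3]
Step 2: flows [3->0,1->2,1->3,2->3] -> levels [2 8 8 4]
Step 3: flows [3->0,1=2,1->3,2->3] -> levels [3 7 7 5]
Step 4: flows [3->0,1=2,1->3,2->3] -> levels [4 6 6 6]
Step 5: flows [3->0,1=2,1=3,2=3] -> levels [5 6 6 5]
Step 6: flows [0=3,1=2,1->3,2->3] -> levels [5 5 5 7]
Step 7: flows [3->0,1=2,3->1,3->2] -> levels [6 6 6 4]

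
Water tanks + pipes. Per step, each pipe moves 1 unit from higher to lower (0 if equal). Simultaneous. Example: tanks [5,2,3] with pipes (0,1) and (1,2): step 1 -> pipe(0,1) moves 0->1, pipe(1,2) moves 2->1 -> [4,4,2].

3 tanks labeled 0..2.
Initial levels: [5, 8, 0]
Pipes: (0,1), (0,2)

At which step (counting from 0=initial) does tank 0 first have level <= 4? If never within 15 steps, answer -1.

Step 1: flows [1->0,0->2] -> levels [5 7 1]
Step 2: flows [1->0,0->2] -> levels [5 6 2]
Step 3: flows [1->0,0->2] -> levels [5 5 3]
Step 4: flows [0=1,0->2] -> levels [4 5 4]
Tank 0 first reaches <=4 at step 4

Answer: 4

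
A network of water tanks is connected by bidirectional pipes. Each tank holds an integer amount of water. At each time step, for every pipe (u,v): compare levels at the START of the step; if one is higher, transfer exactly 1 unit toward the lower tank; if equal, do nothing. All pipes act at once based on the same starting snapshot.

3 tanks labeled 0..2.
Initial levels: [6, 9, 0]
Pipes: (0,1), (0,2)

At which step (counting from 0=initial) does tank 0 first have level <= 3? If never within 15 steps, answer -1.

Answer: -1

Derivation:
Step 1: flows [1->0,0->2] -> levels [6 8 1]
Step 2: flows [1->0,0->2] -> levels [6 7 2]
Step 3: flows [1->0,0->2] -> levels [6 6 3]
Step 4: flows [0=1,0->2] -> levels [5 6 4]
Step 5: flows [1->0,0->2] -> levels [5 5 5]
Step 6: flows [0=1,0=2] -> levels [5 5 5]
  -> stable; tank 0 stays at 5 > 3
Tank 0 never reaches <=3 within 15 steps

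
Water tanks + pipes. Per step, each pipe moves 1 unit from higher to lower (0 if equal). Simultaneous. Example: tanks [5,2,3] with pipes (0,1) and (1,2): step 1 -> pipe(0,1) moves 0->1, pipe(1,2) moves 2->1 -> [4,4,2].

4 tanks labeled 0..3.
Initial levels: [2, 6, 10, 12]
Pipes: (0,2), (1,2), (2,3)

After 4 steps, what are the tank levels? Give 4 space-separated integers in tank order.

Step 1: flows [2->0,2->1,3->2] -> levels [3 7 9 11]
Step 2: flows [2->0,2->1,3->2] -> levels [4 8 8 10]
Step 3: flows [2->0,1=2,3->2] -> levels [5 8 8 9]
Step 4: flows [2->0,1=2,3->2] -> levels [6 8 8 8]

Answer: 6 8 8 8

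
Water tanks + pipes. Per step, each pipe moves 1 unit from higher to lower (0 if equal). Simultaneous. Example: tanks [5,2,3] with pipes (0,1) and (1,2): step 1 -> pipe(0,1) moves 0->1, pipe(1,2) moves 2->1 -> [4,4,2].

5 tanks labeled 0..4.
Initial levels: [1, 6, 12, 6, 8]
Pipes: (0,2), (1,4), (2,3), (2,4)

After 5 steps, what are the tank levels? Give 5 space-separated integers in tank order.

Step 1: flows [2->0,4->1,2->3,2->4] -> levels [2 7 9 7 8]
Step 2: flows [2->0,4->1,2->3,2->4] -> levels [3 8 6 8 8]
Step 3: flows [2->0,1=4,3->2,4->2] -> levels [4 8 7 7 7]
Step 4: flows [2->0,1->4,2=3,2=4] -> levels [5 7 6 7 8]
Step 5: flows [2->0,4->1,3->2,4->2] -> levels [6 8 7 6 6]

Answer: 6 8 7 6 6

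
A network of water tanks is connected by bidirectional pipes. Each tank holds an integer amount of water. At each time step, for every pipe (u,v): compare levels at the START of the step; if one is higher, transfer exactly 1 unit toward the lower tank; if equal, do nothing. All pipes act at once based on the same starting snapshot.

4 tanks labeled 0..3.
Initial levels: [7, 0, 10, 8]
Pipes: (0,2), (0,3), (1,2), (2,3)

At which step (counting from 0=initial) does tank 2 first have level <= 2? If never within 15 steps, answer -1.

Answer: -1

Derivation:
Step 1: flows [2->0,3->0,2->1,2->3] -> levels [9 1 7 8]
Step 2: flows [0->2,0->3,2->1,3->2] -> levels [7 2 8 8]
Step 3: flows [2->0,3->0,2->1,2=3] -> levels [9 3 6 7]
Step 4: flows [0->2,0->3,2->1,3->2] -> levels [7 4 7 7]
Step 5: flows [0=2,0=3,2->1,2=3] -> levels [7 5 6 7]
Step 6: flows [0->2,0=3,2->1,3->2] -> levels [6 6 7 6]
Step 7: flows [2->0,0=3,2->1,2->3] -> levels [7 7 4 7]
Step 8: flows [0->2,0=3,1->2,3->2] -> levels [6 6 7 6]
  -> period-2 cycle (repeats step 6); tank 2 never drops to <=2
Tank 2 never reaches <=2 within 15 steps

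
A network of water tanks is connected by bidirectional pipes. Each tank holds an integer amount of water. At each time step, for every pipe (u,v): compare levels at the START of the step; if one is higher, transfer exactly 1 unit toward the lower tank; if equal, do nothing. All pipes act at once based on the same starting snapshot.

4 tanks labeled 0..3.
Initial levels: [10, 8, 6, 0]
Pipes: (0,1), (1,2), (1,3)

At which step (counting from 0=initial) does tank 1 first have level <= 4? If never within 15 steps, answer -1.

Step 1: flows [0->1,1->2,1->3] -> levels [9 7 7 1]
Step 2: flows [0->1,1=2,1->3] -> levels [8 7 7 2]
Step 3: flows [0->1,1=2,1->3] -> levels [7 7 7 3]
Step 4: flows [0=1,1=2,1->3] -> levels [7 6 7 4]
Step 5: flows [0->1,2->1,1->3] -> levels [6 7 6 5]
Step 6: flows [1->0,1->2,1->3] -> levels [7 4 7 6]
Tank 1 first reaches <=4 at step 6

Answer: 6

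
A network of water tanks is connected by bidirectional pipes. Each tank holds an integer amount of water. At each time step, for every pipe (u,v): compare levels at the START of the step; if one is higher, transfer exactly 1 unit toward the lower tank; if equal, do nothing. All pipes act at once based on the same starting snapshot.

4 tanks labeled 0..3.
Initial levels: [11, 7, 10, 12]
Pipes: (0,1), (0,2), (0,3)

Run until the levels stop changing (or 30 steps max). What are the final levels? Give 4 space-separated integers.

Answer: 11 9 10 10

Derivation:
Step 1: flows [0->1,0->2,3->0] -> levels [10 8 11 11]
Step 2: flows [0->1,2->0,3->0] -> levels [11 9 10 10]
Step 3: flows [0->1,0->2,0->3] -> levels [8 10 11 11]
Step 4: flows [1->0,2->0,3->0] -> levels [11 9 10 10]
  -> period-2 cycle: step 4 state = step 2 state; never stabilizes
  -> state at step 30: (30-2) mod 2 = 0, same as step 2 -> [11 9 10 10]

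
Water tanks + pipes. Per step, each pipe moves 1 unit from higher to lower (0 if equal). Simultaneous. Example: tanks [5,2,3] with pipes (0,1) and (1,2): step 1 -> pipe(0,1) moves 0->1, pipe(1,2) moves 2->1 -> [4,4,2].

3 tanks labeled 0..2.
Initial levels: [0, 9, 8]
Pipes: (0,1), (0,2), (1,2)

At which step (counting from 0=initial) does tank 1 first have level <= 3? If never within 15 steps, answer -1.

Answer: -1

Derivation:
Step 1: flows [1->0,2->0,1->2] -> levels [2 7 8]
Step 2: flows [1->0,2->0,2->1] -> levels [4 7 6]
Step 3: flows [1->0,2->0,1->2] -> levels [6 5 6]
Step 4: flows [0->1,0=2,2->1] -> levels [5 7 5]
Step 5: flows [1->0,0=2,1->2] -> levels [6 5 6]
  -> period-2 cycle (repeats step 3); tank 1 never drops to <=3
Tank 1 never reaches <=3 within 15 steps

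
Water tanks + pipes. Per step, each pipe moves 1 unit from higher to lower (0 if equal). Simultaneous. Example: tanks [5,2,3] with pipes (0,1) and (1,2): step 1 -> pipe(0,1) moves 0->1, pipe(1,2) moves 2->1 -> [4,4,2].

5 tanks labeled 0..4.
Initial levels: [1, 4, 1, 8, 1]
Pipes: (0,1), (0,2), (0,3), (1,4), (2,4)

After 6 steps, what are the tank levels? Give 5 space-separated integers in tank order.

Step 1: flows [1->0,0=2,3->0,1->4,2=4] -> levels [3 2 1 7 2]
Step 2: flows [0->1,0->2,3->0,1=4,4->2] -> levels [2 3 3 6 1]
Step 3: flows [1->0,2->0,3->0,1->4,2->4] -> levels [5 1 1 5 3]
Step 4: flows [0->1,0->2,0=3,4->1,4->2] -> levels [3 3 3 5 1]
Step 5: flows [0=1,0=2,3->0,1->4,2->4] -> levels [4 2 2 4 3]
Step 6: flows [0->1,0->2,0=3,4->1,4->2] -> levels [2 4 4 4 1]

Answer: 2 4 4 4 1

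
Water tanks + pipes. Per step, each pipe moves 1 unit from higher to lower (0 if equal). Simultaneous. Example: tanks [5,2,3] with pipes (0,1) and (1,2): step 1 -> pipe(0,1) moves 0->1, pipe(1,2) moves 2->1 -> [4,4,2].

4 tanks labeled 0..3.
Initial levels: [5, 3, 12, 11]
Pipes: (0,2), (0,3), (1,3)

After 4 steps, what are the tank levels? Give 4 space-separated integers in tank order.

Step 1: flows [2->0,3->0,3->1] -> levels [7 4 11 9]
Step 2: flows [2->0,3->0,3->1] -> levels [9 5 10 7]
Step 3: flows [2->0,0->3,3->1] -> levels [9 6 9 7]
Step 4: flows [0=2,0->3,3->1] -> levels [8 7 9 7]

Answer: 8 7 9 7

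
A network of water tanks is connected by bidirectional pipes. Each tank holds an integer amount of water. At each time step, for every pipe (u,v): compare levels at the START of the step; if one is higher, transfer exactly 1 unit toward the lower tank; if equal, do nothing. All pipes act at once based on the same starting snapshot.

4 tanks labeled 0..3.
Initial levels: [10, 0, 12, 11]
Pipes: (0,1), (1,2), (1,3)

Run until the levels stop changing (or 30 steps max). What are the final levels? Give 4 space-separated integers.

Answer: 8 7 9 9

Derivation:
Step 1: flows [0->1,2->1,3->1] -> levels [9 3 11 10]
Step 2: flows [0->1,2->1,3->1] -> levels [8 6 10 9]
Step 3: flows [0->1,2->1,3->1] -> levels [7 9 9 8]
Step 4: flows [1->0,1=2,1->3] -> levels [8 7 9 9]
Step 5: flows [0->1,2->1,3->1] -> levels [7 10 8 8]
Step 6: flows [1->0,1->2,1->3] -> levels [8 7 9 9]
  -> period-2 cycle: step 6 state = step 4 state; never stabilizes
  -> state at step 30: (30-4) mod 2 = 0, same as step 4 -> [8 7 9 9]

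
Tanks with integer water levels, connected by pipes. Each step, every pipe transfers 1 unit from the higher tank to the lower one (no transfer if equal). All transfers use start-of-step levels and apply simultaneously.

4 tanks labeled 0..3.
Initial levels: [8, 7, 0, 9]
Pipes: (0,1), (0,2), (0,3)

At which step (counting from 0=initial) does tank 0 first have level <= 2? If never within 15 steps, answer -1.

Step 1: flows [0->1,0->2,3->0] -> levels [7 8 1 8]
Step 2: flows [1->0,0->2,3->0] -> levels [8 7 2 7]
Step 3: flows [0->1,0->2,0->3] -> levels [5 8 3 8]
Step 4: flows [1->0,0->2,3->0] -> levels [6 7 4 7]
Step 5: flows [1->0,0->2,3->0] -> levels [7 6 5 6]
Step 6: flows [0->1,0->2,0->3] -> levels [4 7 6 7]
Step 7: flows [1->0,2->0,3->0] -> levels [7 6 5 6]
  -> period-2 cycle (repeats step 5); tank 0 never drops to <=2
Tank 0 never reaches <=2 within 15 steps

Answer: -1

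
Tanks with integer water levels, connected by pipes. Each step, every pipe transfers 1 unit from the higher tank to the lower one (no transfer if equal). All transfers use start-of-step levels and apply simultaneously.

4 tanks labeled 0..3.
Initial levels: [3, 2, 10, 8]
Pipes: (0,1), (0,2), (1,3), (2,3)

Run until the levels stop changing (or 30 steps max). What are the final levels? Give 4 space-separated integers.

Step 1: flows [0->1,2->0,3->1,2->3] -> levels [3 4 8 8]
Step 2: flows [1->0,2->0,3->1,2=3] -> levels [5 4 7 7]
Step 3: flows [0->1,2->0,3->1,2=3] -> levels [5 6 6 6]
Step 4: flows [1->0,2->0,1=3,2=3] -> levels [7 5 5 6]
Step 5: flows [0->1,0->2,3->1,3->2] -> levels [5 7 7 4]
Step 6: flows [1->0,2->0,1->3,2->3] -> levels [7 5 5 6]
  -> period-2 cycle: step 6 state = step 4 state; never stabilizes
  -> state at step 30: (30-4) mod 2 = 0, same as step 4 -> [7 5 5 6]

Answer: 7 5 5 6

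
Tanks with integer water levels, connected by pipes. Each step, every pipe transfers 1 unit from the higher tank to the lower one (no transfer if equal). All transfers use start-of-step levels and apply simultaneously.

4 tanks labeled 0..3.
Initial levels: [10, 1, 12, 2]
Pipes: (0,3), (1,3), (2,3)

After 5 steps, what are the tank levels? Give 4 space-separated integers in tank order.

Step 1: flows [0->3,3->1,2->3] -> levels [9 2 11 3]
Step 2: flows [0->3,3->1,2->3] -> levels [8 3 10 4]
Step 3: flows [0->3,3->1,2->3] -> levels [7 4 9 5]
Step 4: flows [0->3,3->1,2->3] -> levels [6 5 8 6]
Step 5: flows [0=3,3->1,2->3] -> levels [6 6 7 6]

Answer: 6 6 7 6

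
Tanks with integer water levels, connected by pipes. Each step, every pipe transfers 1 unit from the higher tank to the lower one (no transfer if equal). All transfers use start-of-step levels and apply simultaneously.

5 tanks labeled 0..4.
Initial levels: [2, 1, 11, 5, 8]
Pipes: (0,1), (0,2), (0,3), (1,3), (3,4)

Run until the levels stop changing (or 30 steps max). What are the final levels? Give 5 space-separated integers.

Answer: 7 5 5 4 6

Derivation:
Step 1: flows [0->1,2->0,3->0,3->1,4->3] -> levels [3 3 10 4 7]
Step 2: flows [0=1,2->0,3->0,3->1,4->3] -> levels [5 4 9 3 6]
Step 3: flows [0->1,2->0,0->3,1->3,4->3] -> levels [4 4 8 6 5]
Step 4: flows [0=1,2->0,3->0,3->1,3->4] -> levels [6 5 7 3 6]
Step 5: flows [0->1,2->0,0->3,1->3,4->3] -> levels [5 5 6 6 5]
Step 6: flows [0=1,2->0,3->0,3->1,3->4] -> levels [7 6 5 3 6]
Step 7: flows [0->1,0->2,0->3,1->3,4->3] -> levels [4 6 6 6 5]
Step 8: flows [1->0,2->0,3->0,1=3,3->4] -> levels [7 5 5 4 6]
Step 9: flows [0->1,0->2,0->3,1->3,4->3] -> levels [4 5 6 7 5]
Step 10: flows [1->0,2->0,3->0,3->1,3->4] -> levels [7 5 5 4 6]
  -> period-2 cycle: step 10 state = step 8 state; never stabilizes
  -> state at step 30: (30-8) mod 2 = 0, same as step 8 -> [7 5 5 4 6]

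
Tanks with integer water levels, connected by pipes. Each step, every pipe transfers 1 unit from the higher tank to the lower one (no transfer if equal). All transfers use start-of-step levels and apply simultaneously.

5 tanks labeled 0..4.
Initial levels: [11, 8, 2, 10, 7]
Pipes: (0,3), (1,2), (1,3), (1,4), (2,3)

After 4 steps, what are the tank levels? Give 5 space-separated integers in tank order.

Answer: 8 9 7 7 7

Derivation:
Step 1: flows [0->3,1->2,3->1,1->4,3->2] -> levels [10 7 4 9 8]
Step 2: flows [0->3,1->2,3->1,4->1,3->2] -> levels [9 8 6 8 7]
Step 3: flows [0->3,1->2,1=3,1->4,3->2] -> levels [8 6 8 8 8]
Step 4: flows [0=3,2->1,3->1,4->1,2=3] -> levels [8 9 7 7 7]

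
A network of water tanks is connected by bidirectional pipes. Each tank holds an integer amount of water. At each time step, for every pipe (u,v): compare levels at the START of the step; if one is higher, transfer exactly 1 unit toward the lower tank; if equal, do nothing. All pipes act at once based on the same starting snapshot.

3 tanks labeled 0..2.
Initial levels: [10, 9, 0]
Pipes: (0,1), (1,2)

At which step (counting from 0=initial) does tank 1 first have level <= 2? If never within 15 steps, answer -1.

Step 1: flows [0->1,1->2] -> levels [9 9 1]
Step 2: flows [0=1,1->2] -> levels [9 8 2]
Step 3: flows [0->1,1->2] -> levels [8 8 3]
Step 4: flows [0=1,1->2] -> levels [8 7 4]
Step 5: flows [0->1,1->2] -> levels [7 7 5]
Step 6: flows [0=1,1->2] -> levels [7 6 6]
Step 7: flows [0->1,1=2] -> levels [6 7 6]
Step 8: flows [1->0,1->2] -> levels [7 5 7]
Step 9: flows [0->1,2->1] -> levels [6 7 6]
  -> period-2 cycle (repeats step 7); tank 1 never drops to <=2
Tank 1 never reaches <=2 within 15 steps

Answer: -1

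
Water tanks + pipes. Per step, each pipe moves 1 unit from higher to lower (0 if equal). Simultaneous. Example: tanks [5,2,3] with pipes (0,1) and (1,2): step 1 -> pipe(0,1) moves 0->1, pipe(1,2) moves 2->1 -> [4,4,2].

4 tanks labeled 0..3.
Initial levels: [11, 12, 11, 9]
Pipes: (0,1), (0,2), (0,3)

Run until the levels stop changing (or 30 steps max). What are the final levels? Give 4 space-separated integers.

Answer: 10 11 11 11

Derivation:
Step 1: flows [1->0,0=2,0->3] -> levels [11 11 11 10]
Step 2: flows [0=1,0=2,0->3] -> levels [10 11 11 11]
Step 3: flows [1->0,2->0,3->0] -> levels [13 10 10 10]
Step 4: flows [0->1,0->2,0->3] -> levels [10 11 11 11]
  -> period-2 cycle: step 4 state = step 2 state; never stabilizes
  -> state at step 30: (30-2) mod 2 = 0, same as step 2 -> [10 11 11 11]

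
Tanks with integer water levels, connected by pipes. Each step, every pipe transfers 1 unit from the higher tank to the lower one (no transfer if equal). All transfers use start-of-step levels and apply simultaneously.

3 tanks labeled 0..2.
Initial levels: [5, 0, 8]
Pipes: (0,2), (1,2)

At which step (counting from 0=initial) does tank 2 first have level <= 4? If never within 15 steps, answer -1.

Step 1: flows [2->0,2->1] -> levels [6 1 6]
Step 2: flows [0=2,2->1] -> levels [6 2 5]
Step 3: flows [0->2,2->1] -> levels [5 3 5]
Step 4: flows [0=2,2->1] -> levels [5 4 4]
Tank 2 first reaches <=4 at step 4

Answer: 4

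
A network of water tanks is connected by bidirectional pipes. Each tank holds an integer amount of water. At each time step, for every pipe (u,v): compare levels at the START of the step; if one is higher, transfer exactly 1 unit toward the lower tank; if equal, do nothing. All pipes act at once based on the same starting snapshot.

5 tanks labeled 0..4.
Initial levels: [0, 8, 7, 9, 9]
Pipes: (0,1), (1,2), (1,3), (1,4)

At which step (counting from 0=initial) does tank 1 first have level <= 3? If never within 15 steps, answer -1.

Step 1: flows [1->0,1->2,3->1,4->1] -> levels [1 8 8 8 8]
Step 2: flows [1->0,1=2,1=3,1=4] -> levels [2 7 8 8 8]
Step 3: flows [1->0,2->1,3->1,4->1] -> levels [3 9 7 7 7]
Step 4: flows [1->0,1->2,1->3,1->4] -> levels [4 5 8 8 8]
Step 5: flows [1->0,2->1,3->1,4->1] -> levels [5 7 7 7 7]
Step 6: flows [1->0,1=2,1=3,1=4] -> levels [6 6 7 7 7]
Step 7: flows [0=1,2->1,3->1,4->1] -> levels [6 9 6 6 6]
Step 8: flows [1->0,1->2,1->3,1->4] -> levels [7 5 7 7 7]
Step 9: flows [0->1,2->1,3->1,4->1] -> levels [6 9 6 6 6]
  -> period-2 cycle (repeats step 7); tank 1 never drops to <=3
Tank 1 never reaches <=3 within 15 steps

Answer: -1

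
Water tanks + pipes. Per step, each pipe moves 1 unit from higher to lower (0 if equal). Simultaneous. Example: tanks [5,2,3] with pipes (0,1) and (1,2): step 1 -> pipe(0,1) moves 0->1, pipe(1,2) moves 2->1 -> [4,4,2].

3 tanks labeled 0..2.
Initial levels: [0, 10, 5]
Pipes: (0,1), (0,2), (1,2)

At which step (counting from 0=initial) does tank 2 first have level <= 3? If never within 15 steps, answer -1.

Answer: -1

Derivation:
Step 1: flows [1->0,2->0,1->2] -> levels [2 8 5]
Step 2: flows [1->0,2->0,1->2] -> levels [4 6 5]
Step 3: flows [1->0,2->0,1->2] -> levels [6 4 5]
Step 4: flows [0->1,0->2,2->1] -> levels [4 6 5]
  -> period-2 cycle (repeats step 2); tank 2 never drops to <=3
Tank 2 never reaches <=3 within 15 steps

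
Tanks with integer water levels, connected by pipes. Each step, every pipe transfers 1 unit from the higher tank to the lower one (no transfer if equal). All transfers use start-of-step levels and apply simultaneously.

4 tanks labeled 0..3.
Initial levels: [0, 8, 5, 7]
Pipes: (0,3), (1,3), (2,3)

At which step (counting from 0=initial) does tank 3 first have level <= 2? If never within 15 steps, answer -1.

Answer: -1

Derivation:
Step 1: flows [3->0,1->3,3->2] -> levels [1 7 6 6]
Step 2: flows [3->0,1->3,2=3] -> levels [2 6 6 6]
Step 3: flows [3->0,1=3,2=3] -> levels [3 6 6 5]
Step 4: flows [3->0,1->3,2->3] -> levels [4 5 5 6]
Step 5: flows [3->0,3->1,3->2] -> levels [5 6 6 3]
Step 6: flows [0->3,1->3,2->3] -> levels [4 5 5 6]
  -> period-2 cycle (repeats step 4); tank 3 never drops to <=2
Tank 3 never reaches <=2 within 15 steps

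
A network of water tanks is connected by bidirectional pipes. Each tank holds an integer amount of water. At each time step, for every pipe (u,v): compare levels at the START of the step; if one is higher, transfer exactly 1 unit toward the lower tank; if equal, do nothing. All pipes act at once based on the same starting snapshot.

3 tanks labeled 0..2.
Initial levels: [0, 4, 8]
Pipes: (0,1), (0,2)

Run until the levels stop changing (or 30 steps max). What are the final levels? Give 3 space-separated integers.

Answer: 4 4 4

Derivation:
Step 1: flows [1->0,2->0] -> levels [2 3 7]
Step 2: flows [1->0,2->0] -> levels [4 2 6]
Step 3: flows [0->1,2->0] -> levels [4 3 5]
Step 4: flows [0->1,2->0] -> levels [4 4 4]
Step 5: flows [0=1,0=2] -> levels [4 4 4]
  -> stable (no change)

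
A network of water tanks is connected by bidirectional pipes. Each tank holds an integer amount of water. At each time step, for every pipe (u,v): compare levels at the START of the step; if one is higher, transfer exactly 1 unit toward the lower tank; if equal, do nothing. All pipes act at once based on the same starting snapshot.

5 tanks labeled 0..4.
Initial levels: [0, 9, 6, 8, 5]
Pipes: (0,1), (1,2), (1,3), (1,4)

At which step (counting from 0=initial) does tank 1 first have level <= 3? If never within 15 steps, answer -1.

Answer: 5

Derivation:
Step 1: flows [1->0,1->2,1->3,1->4] -> levels [1 5 7 9 6]
Step 2: flows [1->0,2->1,3->1,4->1] -> levels [2 7 6 8 5]
Step 3: flows [1->0,1->2,3->1,1->4] -> levels [3 5 7 7 6]
Step 4: flows [1->0,2->1,3->1,4->1] -> levels [4 7 6 6 5]
Step 5: flows [1->0,1->2,1->3,1->4] -> levels [5 3 7 7 6]
Tank 1 first reaches <=3 at step 5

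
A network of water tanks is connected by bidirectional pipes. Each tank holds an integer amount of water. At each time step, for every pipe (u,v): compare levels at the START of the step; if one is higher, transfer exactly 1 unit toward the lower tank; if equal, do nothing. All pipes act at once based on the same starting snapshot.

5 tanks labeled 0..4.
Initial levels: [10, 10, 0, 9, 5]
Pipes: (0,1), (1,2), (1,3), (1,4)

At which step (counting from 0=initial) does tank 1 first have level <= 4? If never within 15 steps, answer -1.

Step 1: flows [0=1,1->2,1->3,1->4] -> levels [10 7 1 10 6]
Step 2: flows [0->1,1->2,3->1,1->4] -> levels [9 7 2 9 7]
Step 3: flows [0->1,1->2,3->1,1=4] -> levels [8 8 3 8 7]
Step 4: flows [0=1,1->2,1=3,1->4] -> levels [8 6 4 8 8]
Step 5: flows [0->1,1->2,3->1,4->1] -> levels [7 8 5 7 7]
Step 6: flows [1->0,1->2,1->3,1->4] -> levels [8 4 6 8 8]
Tank 1 first reaches <=4 at step 6

Answer: 6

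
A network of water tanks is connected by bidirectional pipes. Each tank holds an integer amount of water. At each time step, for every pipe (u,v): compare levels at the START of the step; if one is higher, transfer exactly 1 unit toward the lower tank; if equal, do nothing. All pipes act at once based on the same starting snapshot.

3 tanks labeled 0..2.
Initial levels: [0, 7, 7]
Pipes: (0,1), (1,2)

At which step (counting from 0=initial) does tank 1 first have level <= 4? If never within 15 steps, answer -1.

Step 1: flows [1->0,1=2] -> levels [1 6 7]
Step 2: flows [1->0,2->1] -> levels [2 6 6]
Step 3: flows [1->0,1=2] -> levels [3 5 6]
Step 4: flows [1->0,2->1] -> levels [4 5 5]
Step 5: flows [1->0,1=2] -> levels [5 4 5]
Tank 1 first reaches <=4 at step 5

Answer: 5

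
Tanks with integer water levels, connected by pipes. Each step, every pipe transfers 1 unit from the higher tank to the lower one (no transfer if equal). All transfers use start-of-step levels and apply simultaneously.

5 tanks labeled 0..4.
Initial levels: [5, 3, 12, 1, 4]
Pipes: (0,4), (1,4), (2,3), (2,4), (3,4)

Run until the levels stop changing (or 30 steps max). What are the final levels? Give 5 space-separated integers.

Answer: 5 5 6 6 3

Derivation:
Step 1: flows [0->4,4->1,2->3,2->4,4->3] -> levels [4 4 10 3 4]
Step 2: flows [0=4,1=4,2->3,2->4,4->3] -> levels [4 4 8 5 4]
Step 3: flows [0=4,1=4,2->3,2->4,3->4] -> levels [4 4 6 5 6]
Step 4: flows [4->0,4->1,2->3,2=4,4->3] -> levels [5 5 5 7 3]
Step 5: flows [0->4,1->4,3->2,2->4,3->4] -> levels [4 4 5 5 7]
Step 6: flows [4->0,4->1,2=3,4->2,4->3] -> levels [5 5 6 6 3]
Step 7: flows [0->4,1->4,2=3,2->4,3->4] -> levels [4 4 5 5 7]
  -> period-2 cycle: step 7 state = step 5 state; never stabilizes
  -> state at step 30: (30-5) mod 2 = 1, same as step 6 -> [5 5 6 6 3]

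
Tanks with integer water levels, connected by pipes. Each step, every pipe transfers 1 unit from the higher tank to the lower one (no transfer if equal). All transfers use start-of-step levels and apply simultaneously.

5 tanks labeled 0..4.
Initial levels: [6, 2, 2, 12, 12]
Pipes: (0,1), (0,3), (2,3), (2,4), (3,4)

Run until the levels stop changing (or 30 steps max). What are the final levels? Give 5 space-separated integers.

Answer: 5 7 7 8 7

Derivation:
Step 1: flows [0->1,3->0,3->2,4->2,3=4] -> levels [6 3 4 10 11]
Step 2: flows [0->1,3->0,3->2,4->2,4->3] -> levels [6 4 6 9 9]
Step 3: flows [0->1,3->0,3->2,4->2,3=4] -> levels [6 5 8 7 8]
Step 4: flows [0->1,3->0,2->3,2=4,4->3] -> levels [6 6 7 8 7]
Step 5: flows [0=1,3->0,3->2,2=4,3->4] -> levels [7 6 8 5 8]
Step 6: flows [0->1,0->3,2->3,2=4,4->3] -> levels [5 7 7 8 7]
Step 7: flows [1->0,3->0,3->2,2=4,3->4] -> levels [7 6 8 5 8]
  -> period-2 cycle: step 7 state = step 5 state; never stabilizes
  -> state at step 30: (30-5) mod 2 = 1, same as step 6 -> [5 7 7 8 7]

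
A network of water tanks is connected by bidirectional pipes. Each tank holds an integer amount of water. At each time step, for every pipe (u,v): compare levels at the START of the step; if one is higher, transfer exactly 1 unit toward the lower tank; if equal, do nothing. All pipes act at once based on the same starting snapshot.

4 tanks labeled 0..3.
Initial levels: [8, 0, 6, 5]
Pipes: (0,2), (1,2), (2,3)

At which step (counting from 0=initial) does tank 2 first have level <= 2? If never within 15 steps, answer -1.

Answer: -1

Derivation:
Step 1: flows [0->2,2->1,2->3] -> levels [7 1 5 6]
Step 2: flows [0->2,2->1,3->2] -> levels [6 2 6 5]
Step 3: flows [0=2,2->1,2->3] -> levels [6 3 4 6]
Step 4: flows [0->2,2->1,3->2] -> levels [5 4 5 5]
Step 5: flows [0=2,2->1,2=3] -> levels [5 5 4 5]
Step 6: flows [0->2,1->2,3->2] -> levels [4 4 7 4]
Step 7: flows [2->0,2->1,2->3] -> levels [5 5 4 5]
  -> period-2 cycle (repeats step 5); tank 2 never drops to <=2
Tank 2 never reaches <=2 within 15 steps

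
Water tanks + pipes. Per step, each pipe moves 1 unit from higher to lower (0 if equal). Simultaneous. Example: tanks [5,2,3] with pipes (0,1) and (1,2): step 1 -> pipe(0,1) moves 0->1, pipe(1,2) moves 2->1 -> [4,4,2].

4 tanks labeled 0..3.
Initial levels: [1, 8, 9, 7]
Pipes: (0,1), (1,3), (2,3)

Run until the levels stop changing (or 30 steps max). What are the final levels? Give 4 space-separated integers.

Step 1: flows [1->0,1->3,2->3] -> levels [2 6 8 9]
Step 2: flows [1->0,3->1,3->2] -> levels [3 6 9 7]
Step 3: flows [1->0,3->1,2->3] -> levels [4 6 8 7]
Step 4: flows [1->0,3->1,2->3] -> levels [5 6 7 7]
Step 5: flows [1->0,3->1,2=3] -> levels [6 6 7 6]
Step 6: flows [0=1,1=3,2->3] -> levels [6 6 6 7]
Step 7: flows [0=1,3->1,3->2] -> levels [6 7 7 5]
Step 8: flows [1->0,1->3,2->3] -> levels [7 5 6 7]
Step 9: flows [0->1,3->1,3->2] -> levels [6 7 7 5]
  -> period-2 cycle: step 9 state = step 7 state; never stabilizes
  -> state at step 30: (30-7) mod 2 = 1, same as step 8 -> [7 5 6 7]

Answer: 7 5 6 7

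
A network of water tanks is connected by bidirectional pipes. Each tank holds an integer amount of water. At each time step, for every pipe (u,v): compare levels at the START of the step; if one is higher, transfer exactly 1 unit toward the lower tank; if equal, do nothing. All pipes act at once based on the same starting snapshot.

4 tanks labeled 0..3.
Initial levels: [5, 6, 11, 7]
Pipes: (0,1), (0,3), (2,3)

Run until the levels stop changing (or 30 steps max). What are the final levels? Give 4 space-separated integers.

Step 1: flows [1->0,3->0,2->3] -> levels [7 5 10 7]
Step 2: flows [0->1,0=3,2->3] -> levels [6 6 9 8]
Step 3: flows [0=1,3->0,2->3] -> levels [7 6 8 8]
Step 4: flows [0->1,3->0,2=3] -> levels [7 7 8 7]
Step 5: flows [0=1,0=3,2->3] -> levels [7 7 7 8]
Step 6: flows [0=1,3->0,3->2] -> levels [8 7 8 6]
Step 7: flows [0->1,0->3,2->3] -> levels [6 8 7 8]
Step 8: flows [1->0,3->0,3->2] -> levels [8 7 8 6]
  -> period-2 cycle: step 8 state = step 6 state; never stabilizes
  -> state at step 30: (30-6) mod 2 = 0, same as step 6 -> [8 7 8 6]

Answer: 8 7 8 6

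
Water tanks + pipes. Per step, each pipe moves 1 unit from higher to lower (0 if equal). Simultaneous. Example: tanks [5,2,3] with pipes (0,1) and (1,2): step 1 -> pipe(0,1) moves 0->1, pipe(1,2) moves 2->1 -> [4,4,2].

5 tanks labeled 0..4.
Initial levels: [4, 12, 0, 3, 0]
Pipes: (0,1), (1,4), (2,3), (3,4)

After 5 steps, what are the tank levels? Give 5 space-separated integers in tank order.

Step 1: flows [1->0,1->4,3->2,3->4] -> levels [5 10 1 1 2]
Step 2: flows [1->0,1->4,2=3,4->3] -> levels [6 8 1 2 2]
Step 3: flows [1->0,1->4,3->2,3=4] -> levels [7 6 2 1 3]
Step 4: flows [0->1,1->4,2->3,4->3] -> levels [6 6 1 3 3]
Step 5: flows [0=1,1->4,3->2,3=4] -> levels [6 5 2 2 4]

Answer: 6 5 2 2 4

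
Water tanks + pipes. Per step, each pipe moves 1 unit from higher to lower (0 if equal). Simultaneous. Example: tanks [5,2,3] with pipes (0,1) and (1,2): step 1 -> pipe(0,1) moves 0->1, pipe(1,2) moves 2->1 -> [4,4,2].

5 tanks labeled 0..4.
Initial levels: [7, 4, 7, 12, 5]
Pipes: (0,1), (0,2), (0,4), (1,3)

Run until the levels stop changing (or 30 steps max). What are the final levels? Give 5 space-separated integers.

Step 1: flows [0->1,0=2,0->4,3->1] -> levels [5 6 7 11 6]
Step 2: flows [1->0,2->0,4->0,3->1] -> levels [8 6 6 10 5]
Step 3: flows [0->1,0->2,0->4,3->1] -> levels [5 8 7 9 6]
Step 4: flows [1->0,2->0,4->0,3->1] -> levels [8 8 6 8 5]
Step 5: flows [0=1,0->2,0->4,1=3] -> levels [6 8 7 8 6]
Step 6: flows [1->0,2->0,0=4,1=3] -> levels [8 7 6 8 6]
Step 7: flows [0->1,0->2,0->4,3->1] -> levels [5 9 7 7 7]
Step 8: flows [1->0,2->0,4->0,1->3] -> levels [8 7 6 8 6]
  -> period-2 cycle: step 8 state = step 6 state; never stabilizes
  -> state at step 30: (30-6) mod 2 = 0, same as step 6 -> [8 7 6 8 6]

Answer: 8 7 6 8 6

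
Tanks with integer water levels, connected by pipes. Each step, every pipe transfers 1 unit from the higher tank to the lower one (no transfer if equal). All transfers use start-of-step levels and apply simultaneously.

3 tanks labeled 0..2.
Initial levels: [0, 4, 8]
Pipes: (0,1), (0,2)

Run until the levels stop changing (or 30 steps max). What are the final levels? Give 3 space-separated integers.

Step 1: flows [1->0,2->0] -> levels [2 3 7]
Step 2: flows [1->0,2->0] -> levels [4 2 6]
Step 3: flows [0->1,2->0] -> levels [4 3 5]
Step 4: flows [0->1,2->0] -> levels [4 4 4]
Step 5: flows [0=1,0=2] -> levels [4 4 4]
  -> stable (no change)

Answer: 4 4 4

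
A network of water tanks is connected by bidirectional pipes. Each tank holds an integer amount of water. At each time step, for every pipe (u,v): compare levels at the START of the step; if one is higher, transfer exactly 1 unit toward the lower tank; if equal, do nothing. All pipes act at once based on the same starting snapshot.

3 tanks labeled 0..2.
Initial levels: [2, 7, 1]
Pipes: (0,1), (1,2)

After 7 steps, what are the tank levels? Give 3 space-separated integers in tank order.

Step 1: flows [1->0,1->2] -> levels [3 5 2]
Step 2: flows [1->0,1->2] -> levels [4 3 3]
Step 3: flows [0->1,1=2] -> levels [3 4 3]
Step 4: flows [1->0,1->2] -> levels [4 2 4]
Step 5: flows [0->1,2->1] -> levels [3 4 3]
  -> period-2 cycle: step 5 state = step 3 state
  -> state at step 7: (7-3) mod 2 = 0, same as step 3 -> [3 4 3]

Answer: 3 4 3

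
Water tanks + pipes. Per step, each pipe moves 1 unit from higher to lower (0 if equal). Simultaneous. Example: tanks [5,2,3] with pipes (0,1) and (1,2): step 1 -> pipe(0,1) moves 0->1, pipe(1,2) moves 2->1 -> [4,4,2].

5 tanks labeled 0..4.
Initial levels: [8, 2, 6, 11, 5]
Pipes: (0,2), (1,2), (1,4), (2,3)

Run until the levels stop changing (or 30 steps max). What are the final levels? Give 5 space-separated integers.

Answer: 6 5 8 6 7

Derivation:
Step 1: flows [0->2,2->1,4->1,3->2] -> levels [7 4 7 10 4]
Step 2: flows [0=2,2->1,1=4,3->2] -> levels [7 5 7 9 4]
Step 3: flows [0=2,2->1,1->4,3->2] -> levels [7 5 7 8 5]
Step 4: flows [0=2,2->1,1=4,3->2] -> levels [7 6 7 7 5]
Step 5: flows [0=2,2->1,1->4,2=3] -> levels [7 6 6 7 6]
Step 6: flows [0->2,1=2,1=4,3->2] -> levels [6 6 8 6 6]
Step 7: flows [2->0,2->1,1=4,2->3] -> levels [7 7 5 7 6]
Step 8: flows [0->2,1->2,1->4,3->2] -> levels [6 5 8 6 7]
Step 9: flows [2->0,2->1,4->1,2->3] -> levels [7 7 5 7 6]
  -> period-2 cycle: step 9 state = step 7 state; never stabilizes
  -> state at step 30: (30-7) mod 2 = 1, same as step 8 -> [6 5 8 6 7]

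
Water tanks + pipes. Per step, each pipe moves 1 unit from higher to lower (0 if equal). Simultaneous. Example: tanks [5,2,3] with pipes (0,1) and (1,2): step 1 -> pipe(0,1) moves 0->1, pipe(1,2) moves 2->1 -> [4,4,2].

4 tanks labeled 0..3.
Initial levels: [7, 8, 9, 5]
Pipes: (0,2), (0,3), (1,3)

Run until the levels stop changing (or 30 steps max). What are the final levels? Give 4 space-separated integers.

Step 1: flows [2->0,0->3,1->3] -> levels [7 7 8 7]
Step 2: flows [2->0,0=3,1=3] -> levels [8 7 7 7]
Step 3: flows [0->2,0->3,1=3] -> levels [6 7 8 8]
Step 4: flows [2->0,3->0,3->1] -> levels [8 8 7 6]
Step 5: flows [0->2,0->3,1->3] -> levels [6 7 8 8]
  -> period-2 cycle: step 5 state = step 3 state; never stabilizes
  -> state at step 30: (30-3) mod 2 = 1, same as step 4 -> [8 8 7 6]

Answer: 8 8 7 6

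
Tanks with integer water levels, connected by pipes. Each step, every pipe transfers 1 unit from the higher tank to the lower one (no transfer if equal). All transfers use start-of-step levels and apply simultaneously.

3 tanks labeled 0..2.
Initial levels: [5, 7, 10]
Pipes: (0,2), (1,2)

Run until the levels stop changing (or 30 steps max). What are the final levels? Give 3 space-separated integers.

Step 1: flows [2->0,2->1] -> levels [6 8 8]
Step 2: flows [2->0,1=2] -> levels [7 8 7]
Step 3: flows [0=2,1->2] -> levels [7 7 8]
Step 4: flows [2->0,2->1] -> levels [8 8 6]
Step 5: flows [0->2,1->2] -> levels [7 7 8]
  -> period-2 cycle: step 5 state = step 3 state; never stabilizes
  -> state at step 30: (30-3) mod 2 = 1, same as step 4 -> [8 8 6]

Answer: 8 8 6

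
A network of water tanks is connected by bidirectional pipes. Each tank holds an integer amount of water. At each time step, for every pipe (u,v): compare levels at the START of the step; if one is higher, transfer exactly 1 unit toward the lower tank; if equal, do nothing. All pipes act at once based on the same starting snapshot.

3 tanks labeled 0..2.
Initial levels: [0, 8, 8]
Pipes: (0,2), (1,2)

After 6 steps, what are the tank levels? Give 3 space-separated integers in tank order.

Answer: 5 5 6

Derivation:
Step 1: flows [2->0,1=2] -> levels [1 8 7]
Step 2: flows [2->0,1->2] -> levels [2 7 7]
Step 3: flows [2->0,1=2] -> levels [3 7 6]
Step 4: flows [2->0,1->2] -> levels [4 6 6]
Step 5: flows [2->0,1=2] -> levels [5 6 5]
Step 6: flows [0=2,1->2] -> levels [5 5 6]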